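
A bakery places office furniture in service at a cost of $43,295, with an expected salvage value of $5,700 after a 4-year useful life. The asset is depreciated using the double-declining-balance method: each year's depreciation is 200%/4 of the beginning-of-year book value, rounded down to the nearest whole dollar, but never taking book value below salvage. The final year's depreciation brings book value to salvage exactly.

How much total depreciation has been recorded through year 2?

Depreciable base = $43,295 − $5,700 = $37,595.
Year 1: ⌊$43,295 × 200%/4⌋ = $21,647. Book value $21,648.
Year 2: ⌊$21,648 × 200%/4⌋ = $10,824. Book value $10,824.
Accumulated through year 2 = $43,295 − $10,824 = $32,471.

$32,471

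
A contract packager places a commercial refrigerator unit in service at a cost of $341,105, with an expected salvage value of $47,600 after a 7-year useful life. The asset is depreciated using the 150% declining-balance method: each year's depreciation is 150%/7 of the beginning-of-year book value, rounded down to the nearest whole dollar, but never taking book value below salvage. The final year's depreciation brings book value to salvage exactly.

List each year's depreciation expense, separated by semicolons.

Depreciable base = $341,105 − $47,600 = $293,505.
Year 1: ⌊$341,105 × 150%/7⌋ = $73,093. Book value $268,012.
Year 2: ⌊$268,012 × 150%/7⌋ = $57,431. Book value $210,581.
Year 3: ⌊$210,581 × 150%/7⌋ = $45,124. Book value $165,457.
Year 4: ⌊$165,457 × 150%/7⌋ = $35,455. Book value $130,002.
Year 5: ⌊$130,002 × 150%/7⌋ = $27,857. Book value $102,145.
Year 6: ⌊$102,145 × 150%/7⌋ = $21,888. Book value $80,257.
Year 7 (final): $80,257 − $47,600 = $32,657. Book value $47,600.

$73,093; $57,431; $45,124; $35,455; $27,857; $21,888; $32,657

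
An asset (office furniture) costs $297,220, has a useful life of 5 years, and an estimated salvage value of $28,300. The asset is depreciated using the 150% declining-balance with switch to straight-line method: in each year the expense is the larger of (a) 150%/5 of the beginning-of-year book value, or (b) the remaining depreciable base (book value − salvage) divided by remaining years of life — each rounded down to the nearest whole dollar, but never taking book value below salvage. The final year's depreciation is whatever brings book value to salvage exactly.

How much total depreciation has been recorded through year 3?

$195,273

Depreciable base = $297,220 − $28,300 = $268,920.
Year 1: DB = ⌊$297,220 × 150%/5⌋ = $89,166; SL = ⌊$268,920/5⌋ = $53,784 → take DB $89,166. Book value $208,054.
Year 2: DB = ⌊$208,054 × 150%/5⌋ = $62,416; SL = ⌊$179,754/4⌋ = $44,938 → take DB $62,416. Book value $145,638.
Year 3: DB = ⌊$145,638 × 150%/5⌋ = $43,691; SL = ⌊$117,338/3⌋ = $39,112 → take DB $43,691. Book value $101,947.
Accumulated through year 3 = $297,220 − $101,947 = $195,273.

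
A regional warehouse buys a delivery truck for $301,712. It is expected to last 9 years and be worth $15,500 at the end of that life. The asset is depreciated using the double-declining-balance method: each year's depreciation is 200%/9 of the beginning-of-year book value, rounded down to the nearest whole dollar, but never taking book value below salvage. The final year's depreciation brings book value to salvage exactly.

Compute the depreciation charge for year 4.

$31,546

Depreciable base = $301,712 − $15,500 = $286,212.
Year 1: ⌊$301,712 × 200%/9⌋ = $67,047. Book value $234,665.
Year 2: ⌊$234,665 × 200%/9⌋ = $52,147. Book value $182,518.
Year 3: ⌊$182,518 × 200%/9⌋ = $40,559. Book value $141,959.
Year 4: ⌊$141,959 × 200%/9⌋ = $31,546. Book value $110,413.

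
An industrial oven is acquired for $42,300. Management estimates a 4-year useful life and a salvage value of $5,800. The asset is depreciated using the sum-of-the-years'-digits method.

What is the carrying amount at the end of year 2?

Depreciable base = $42,300 − $5,800 = $36,500.
Sum of the years' digits = 4+3+2+1 = 10.
Year 1: $36,500 × 4/10 = $14,600. Book value $27,700.
Year 2: $36,500 × 3/10 = $10,950. Book value $16,750.

$16,750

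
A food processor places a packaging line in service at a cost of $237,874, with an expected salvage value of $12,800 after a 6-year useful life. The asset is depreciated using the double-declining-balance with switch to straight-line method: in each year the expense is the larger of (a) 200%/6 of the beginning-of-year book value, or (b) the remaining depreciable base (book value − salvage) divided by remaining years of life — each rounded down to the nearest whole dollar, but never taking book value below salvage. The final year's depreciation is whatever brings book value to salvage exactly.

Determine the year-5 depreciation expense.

$17,094

Depreciable base = $237,874 − $12,800 = $225,074.
Year 1: DB = ⌊$237,874 × 200%/6⌋ = $79,291; SL = ⌊$225,074/6⌋ = $37,512 → take DB $79,291. Book value $158,583.
Year 2: DB = ⌊$158,583 × 200%/6⌋ = $52,861; SL = ⌊$145,783/5⌋ = $29,156 → take DB $52,861. Book value $105,722.
Year 3: DB = ⌊$105,722 × 200%/6⌋ = $35,240; SL = ⌊$92,922/4⌋ = $23,230 → take DB $35,240. Book value $70,482.
Year 4: DB = ⌊$70,482 × 200%/6⌋ = $23,494; SL = ⌊$57,682/3⌋ = $19,227 → take DB $23,494. Book value $46,988.
Year 5: DB = ⌊$46,988 × 200%/6⌋ = $15,662; SL = ⌊$34,188/2⌋ = $17,094 → take SL $17,094. Book value $29,894.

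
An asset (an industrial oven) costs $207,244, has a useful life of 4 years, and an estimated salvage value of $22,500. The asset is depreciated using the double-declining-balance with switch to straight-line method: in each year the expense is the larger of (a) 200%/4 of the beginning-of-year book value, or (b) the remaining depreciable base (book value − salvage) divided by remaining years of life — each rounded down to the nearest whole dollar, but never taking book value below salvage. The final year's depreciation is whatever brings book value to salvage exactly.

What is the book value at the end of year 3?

Depreciable base = $207,244 − $22,500 = $184,744.
Year 1: DB = ⌊$207,244 × 200%/4⌋ = $103,622; SL = ⌊$184,744/4⌋ = $46,186 → take DB $103,622. Book value $103,622.
Year 2: DB = ⌊$103,622 × 200%/4⌋ = $51,811; SL = ⌊$81,122/3⌋ = $27,040 → take DB $51,811. Book value $51,811.
Year 3: DB = ⌊$51,811 × 200%/4⌋ = $25,905; SL = ⌊$29,311/2⌋ = $14,655 → take DB $25,905. Book value $25,906.

$25,906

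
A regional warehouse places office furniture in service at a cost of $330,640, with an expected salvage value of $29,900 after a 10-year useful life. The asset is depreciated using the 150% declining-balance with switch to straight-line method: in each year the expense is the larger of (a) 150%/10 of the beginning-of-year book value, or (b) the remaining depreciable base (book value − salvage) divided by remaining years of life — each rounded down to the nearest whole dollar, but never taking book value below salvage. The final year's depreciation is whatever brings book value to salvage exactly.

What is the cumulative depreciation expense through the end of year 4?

Depreciable base = $330,640 − $29,900 = $300,740.
Year 1: DB = ⌊$330,640 × 150%/10⌋ = $49,596; SL = ⌊$300,740/10⌋ = $30,074 → take DB $49,596. Book value $281,044.
Year 2: DB = ⌊$281,044 × 150%/10⌋ = $42,156; SL = ⌊$251,144/9⌋ = $27,904 → take DB $42,156. Book value $238,888.
Year 3: DB = ⌊$238,888 × 150%/10⌋ = $35,833; SL = ⌊$208,988/8⌋ = $26,123 → take DB $35,833. Book value $203,055.
Year 4: DB = ⌊$203,055 × 150%/10⌋ = $30,458; SL = ⌊$173,155/7⌋ = $24,736 → take DB $30,458. Book value $172,597.
Accumulated through year 4 = $330,640 − $172,597 = $158,043.

$158,043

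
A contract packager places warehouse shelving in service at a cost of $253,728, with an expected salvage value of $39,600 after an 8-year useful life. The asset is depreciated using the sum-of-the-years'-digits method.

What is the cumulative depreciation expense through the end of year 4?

Depreciable base = $253,728 − $39,600 = $214,128.
Sum of the years' digits = 8+7+6+5+4+3+2+1 = 36.
Year 1: $214,128 × 8/36 = $47,584. Book value $206,144.
Year 2: $214,128 × 7/36 = $41,636. Book value $164,508.
Year 3: $214,128 × 6/36 = $35,688. Book value $128,820.
Year 4: $214,128 × 5/36 = $29,740. Book value $99,080.
Accumulated through year 4 = $253,728 − $99,080 = $154,648.

$154,648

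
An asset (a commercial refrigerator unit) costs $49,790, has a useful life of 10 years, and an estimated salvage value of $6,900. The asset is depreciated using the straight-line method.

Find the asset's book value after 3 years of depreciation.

Depreciable base = $49,790 − $6,900 = $42,890.
Annual expense = $42,890 / 10 = $4,289.
End of year 1: book value $45,501.
End of year 2: book value $41,212.
End of year 3: book value $36,923.

$36,923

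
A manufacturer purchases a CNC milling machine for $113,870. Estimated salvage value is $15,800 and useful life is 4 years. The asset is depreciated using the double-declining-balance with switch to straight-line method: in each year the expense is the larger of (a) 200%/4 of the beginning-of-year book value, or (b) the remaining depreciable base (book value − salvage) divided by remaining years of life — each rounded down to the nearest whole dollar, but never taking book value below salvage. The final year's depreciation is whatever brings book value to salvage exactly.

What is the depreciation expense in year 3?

$12,668

Depreciable base = $113,870 − $15,800 = $98,070.
Year 1: DB = ⌊$113,870 × 200%/4⌋ = $56,935; SL = ⌊$98,070/4⌋ = $24,517 → take DB $56,935. Book value $56,935.
Year 2: DB = ⌊$56,935 × 200%/4⌋ = $28,467; SL = ⌊$41,135/3⌋ = $13,711 → take DB $28,467. Book value $28,468.
Year 3: DB = ⌊$28,468 × 200%/4⌋ = $14,234; SL = ⌊$12,668/2⌋ = $6,334 → take DB $14,234, capped at $12,668. Book value $15,800.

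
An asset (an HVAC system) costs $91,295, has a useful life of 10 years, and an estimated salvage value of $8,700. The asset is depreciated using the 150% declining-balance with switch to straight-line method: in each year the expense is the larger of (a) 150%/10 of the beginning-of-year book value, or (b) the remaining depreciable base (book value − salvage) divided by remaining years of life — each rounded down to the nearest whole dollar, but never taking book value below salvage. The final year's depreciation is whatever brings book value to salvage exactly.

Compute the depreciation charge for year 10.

Depreciable base = $91,295 − $8,700 = $82,595.
Year 1: DB = ⌊$91,295 × 150%/10⌋ = $13,694; SL = ⌊$82,595/10⌋ = $8,259 → take DB $13,694. Book value $77,601.
Year 2: DB = ⌊$77,601 × 150%/10⌋ = $11,640; SL = ⌊$68,901/9⌋ = $7,655 → take DB $11,640. Book value $65,961.
Year 3: DB = ⌊$65,961 × 150%/10⌋ = $9,894; SL = ⌊$57,261/8⌋ = $7,157 → take DB $9,894. Book value $56,067.
Year 4: DB = ⌊$56,067 × 150%/10⌋ = $8,410; SL = ⌊$47,367/7⌋ = $6,766 → take DB $8,410. Book value $47,657.
Year 5: DB = ⌊$47,657 × 150%/10⌋ = $7,148; SL = ⌊$38,957/6⌋ = $6,492 → take DB $7,148. Book value $40,509.
Year 6: DB = ⌊$40,509 × 150%/10⌋ = $6,076; SL = ⌊$31,809/5⌋ = $6,361 → take SL $6,361. Book value $34,148.
Year 7: DB = ⌊$34,148 × 150%/10⌋ = $5,122; SL = ⌊$25,448/4⌋ = $6,362 → take SL $6,362. Book value $27,786.
Year 8: DB = ⌊$27,786 × 150%/10⌋ = $4,167; SL = ⌊$19,086/3⌋ = $6,362 → take SL $6,362. Book value $21,424.
Year 9: DB = ⌊$21,424 × 150%/10⌋ = $3,213; SL = ⌊$12,724/2⌋ = $6,362 → take SL $6,362. Book value $15,062.
Year 10 (final): $15,062 − $8,700 = $6,362. Book value $8,700.

$6,362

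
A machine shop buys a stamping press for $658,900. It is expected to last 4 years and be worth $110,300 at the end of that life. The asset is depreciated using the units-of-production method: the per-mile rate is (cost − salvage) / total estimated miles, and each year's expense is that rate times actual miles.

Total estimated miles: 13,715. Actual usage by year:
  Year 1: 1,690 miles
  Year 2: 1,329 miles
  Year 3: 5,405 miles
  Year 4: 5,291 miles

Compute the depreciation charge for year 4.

Depreciable base = $658,900 − $110,300 = $548,600.
Rate = $548,600 / 13,715 miles = $40 per mile.
Year 1: 1,690 × $40 = $67,600. Book value $591,300.
Year 2: 1,329 × $40 = $53,160. Book value $538,140.
Year 3: 5,405 × $40 = $216,200. Book value $321,940.
Year 4: 5,291 × $40 = $211,640. Book value $110,300.

$211,640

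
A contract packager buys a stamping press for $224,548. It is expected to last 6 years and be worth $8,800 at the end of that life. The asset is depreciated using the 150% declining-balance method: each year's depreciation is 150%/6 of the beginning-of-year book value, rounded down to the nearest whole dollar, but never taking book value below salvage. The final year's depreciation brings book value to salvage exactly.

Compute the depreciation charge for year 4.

Depreciable base = $224,548 − $8,800 = $215,748.
Year 1: ⌊$224,548 × 150%/6⌋ = $56,137. Book value $168,411.
Year 2: ⌊$168,411 × 150%/6⌋ = $42,102. Book value $126,309.
Year 3: ⌊$126,309 × 150%/6⌋ = $31,577. Book value $94,732.
Year 4: ⌊$94,732 × 150%/6⌋ = $23,683. Book value $71,049.

$23,683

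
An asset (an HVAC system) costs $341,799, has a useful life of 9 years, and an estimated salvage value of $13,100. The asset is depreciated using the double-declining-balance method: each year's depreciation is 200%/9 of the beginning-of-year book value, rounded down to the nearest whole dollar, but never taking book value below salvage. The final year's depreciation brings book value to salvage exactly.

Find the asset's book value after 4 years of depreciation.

$125,083

Depreciable base = $341,799 − $13,100 = $328,699.
Year 1: ⌊$341,799 × 200%/9⌋ = $75,955. Book value $265,844.
Year 2: ⌊$265,844 × 200%/9⌋ = $59,076. Book value $206,768.
Year 3: ⌊$206,768 × 200%/9⌋ = $45,948. Book value $160,820.
Year 4: ⌊$160,820 × 200%/9⌋ = $35,737. Book value $125,083.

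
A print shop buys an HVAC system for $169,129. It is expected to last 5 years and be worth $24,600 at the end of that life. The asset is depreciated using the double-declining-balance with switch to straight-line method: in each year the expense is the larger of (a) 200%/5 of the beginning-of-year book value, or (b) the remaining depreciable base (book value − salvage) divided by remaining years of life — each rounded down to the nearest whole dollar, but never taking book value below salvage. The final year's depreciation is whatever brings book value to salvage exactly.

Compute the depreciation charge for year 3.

$24,354

Depreciable base = $169,129 − $24,600 = $144,529.
Year 1: DB = ⌊$169,129 × 200%/5⌋ = $67,651; SL = ⌊$144,529/5⌋ = $28,905 → take DB $67,651. Book value $101,478.
Year 2: DB = ⌊$101,478 × 200%/5⌋ = $40,591; SL = ⌊$76,878/4⌋ = $19,219 → take DB $40,591. Book value $60,887.
Year 3: DB = ⌊$60,887 × 200%/5⌋ = $24,354; SL = ⌊$36,287/3⌋ = $12,095 → take DB $24,354. Book value $36,533.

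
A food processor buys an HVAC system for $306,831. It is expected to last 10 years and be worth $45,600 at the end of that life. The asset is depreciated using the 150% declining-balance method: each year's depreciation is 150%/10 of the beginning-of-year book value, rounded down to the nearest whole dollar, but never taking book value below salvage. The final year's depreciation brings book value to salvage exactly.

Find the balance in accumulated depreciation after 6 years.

$191,108

Depreciable base = $306,831 − $45,600 = $261,231.
Year 1: ⌊$306,831 × 150%/10⌋ = $46,024. Book value $260,807.
Year 2: ⌊$260,807 × 150%/10⌋ = $39,121. Book value $221,686.
Year 3: ⌊$221,686 × 150%/10⌋ = $33,252. Book value $188,434.
Year 4: ⌊$188,434 × 150%/10⌋ = $28,265. Book value $160,169.
Year 5: ⌊$160,169 × 150%/10⌋ = $24,025. Book value $136,144.
Year 6: ⌊$136,144 × 150%/10⌋ = $20,421. Book value $115,723.
Accumulated through year 6 = $306,831 − $115,723 = $191,108.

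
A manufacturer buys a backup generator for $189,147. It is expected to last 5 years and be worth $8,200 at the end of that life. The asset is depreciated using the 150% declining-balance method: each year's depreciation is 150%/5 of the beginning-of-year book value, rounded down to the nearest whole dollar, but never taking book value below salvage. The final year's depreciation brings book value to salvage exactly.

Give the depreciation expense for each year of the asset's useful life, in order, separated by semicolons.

Depreciable base = $189,147 − $8,200 = $180,947.
Year 1: ⌊$189,147 × 150%/5⌋ = $56,744. Book value $132,403.
Year 2: ⌊$132,403 × 150%/5⌋ = $39,720. Book value $92,683.
Year 3: ⌊$92,683 × 150%/5⌋ = $27,804. Book value $64,879.
Year 4: ⌊$64,879 × 150%/5⌋ = $19,463. Book value $45,416.
Year 5 (final): $45,416 − $8,200 = $37,216. Book value $8,200.

$56,744; $39,720; $27,804; $19,463; $37,216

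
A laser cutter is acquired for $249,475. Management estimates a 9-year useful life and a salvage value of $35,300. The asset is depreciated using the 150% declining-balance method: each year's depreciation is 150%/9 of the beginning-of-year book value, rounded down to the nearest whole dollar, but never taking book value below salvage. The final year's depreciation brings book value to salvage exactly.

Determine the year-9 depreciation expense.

$22,721

Depreciable base = $249,475 − $35,300 = $214,175.
Year 1: ⌊$249,475 × 150%/9⌋ = $41,579. Book value $207,896.
Year 2: ⌊$207,896 × 150%/9⌋ = $34,649. Book value $173,247.
Year 3: ⌊$173,247 × 150%/9⌋ = $28,874. Book value $144,373.
Year 4: ⌊$144,373 × 150%/9⌋ = $24,062. Book value $120,311.
Year 5: ⌊$120,311 × 150%/9⌋ = $20,051. Book value $100,260.
Year 6: ⌊$100,260 × 150%/9⌋ = $16,710. Book value $83,550.
Year 7: ⌊$83,550 × 150%/9⌋ = $13,925. Book value $69,625.
Year 8: ⌊$69,625 × 150%/9⌋ = $11,604. Book value $58,021.
Year 9 (final): $58,021 − $35,300 = $22,721. Book value $35,300.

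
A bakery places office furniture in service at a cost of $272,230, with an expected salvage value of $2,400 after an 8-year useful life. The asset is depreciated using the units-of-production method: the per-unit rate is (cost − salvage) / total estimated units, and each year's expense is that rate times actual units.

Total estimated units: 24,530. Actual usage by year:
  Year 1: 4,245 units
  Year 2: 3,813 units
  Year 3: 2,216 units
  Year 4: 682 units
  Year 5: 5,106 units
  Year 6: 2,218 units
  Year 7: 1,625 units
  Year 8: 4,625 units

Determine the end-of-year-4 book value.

Depreciable base = $272,230 − $2,400 = $269,830.
Rate = $269,830 / 24,530 units = $11 per unit.
Year 1: 4,245 × $11 = $46,695. Book value $225,535.
Year 2: 3,813 × $11 = $41,943. Book value $183,592.
Year 3: 2,216 × $11 = $24,376. Book value $159,216.
Year 4: 682 × $11 = $7,502. Book value $151,714.

$151,714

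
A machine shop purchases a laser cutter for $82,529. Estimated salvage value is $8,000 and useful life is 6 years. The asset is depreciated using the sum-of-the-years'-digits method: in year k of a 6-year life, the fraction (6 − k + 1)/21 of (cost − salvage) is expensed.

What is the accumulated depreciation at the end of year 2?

$39,039

Depreciable base = $82,529 − $8,000 = $74,529.
Sum of the years' digits = 6+5+4+3+2+1 = 21.
Year 1: $74,529 × 6/21 = $21,294. Book value $61,235.
Year 2: $74,529 × 5/21 = $17,745. Book value $43,490.
Accumulated through year 2 = $82,529 − $43,490 = $39,039.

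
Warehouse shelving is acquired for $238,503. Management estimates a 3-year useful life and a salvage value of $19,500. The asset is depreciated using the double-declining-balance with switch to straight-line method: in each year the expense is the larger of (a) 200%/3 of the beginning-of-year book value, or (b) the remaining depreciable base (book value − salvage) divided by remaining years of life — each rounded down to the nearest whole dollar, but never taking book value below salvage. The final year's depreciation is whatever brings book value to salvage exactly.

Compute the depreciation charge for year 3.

$7,001

Depreciable base = $238,503 − $19,500 = $219,003.
Year 1: DB = ⌊$238,503 × 200%/3⌋ = $159,002; SL = ⌊$219,003/3⌋ = $73,001 → take DB $159,002. Book value $79,501.
Year 2: DB = ⌊$79,501 × 200%/3⌋ = $53,000; SL = ⌊$60,001/2⌋ = $30,000 → take DB $53,000. Book value $26,501.
Year 3 (final): $26,501 − $19,500 = $7,001. Book value $19,500.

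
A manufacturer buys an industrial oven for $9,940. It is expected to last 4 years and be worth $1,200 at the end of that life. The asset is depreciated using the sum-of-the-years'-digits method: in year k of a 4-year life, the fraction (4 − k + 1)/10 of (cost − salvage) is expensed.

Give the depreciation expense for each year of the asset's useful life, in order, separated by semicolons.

$3,496; $2,622; $1,748; $874

Depreciable base = $9,940 − $1,200 = $8,740.
Sum of the years' digits = 4+3+2+1 = 10.
Year 1: $8,740 × 4/10 = $3,496. Book value $6,444.
Year 2: $8,740 × 3/10 = $2,622. Book value $3,822.
Year 3: $8,740 × 2/10 = $1,748. Book value $2,074.
Year 4: $8,740 × 1/10 = $874. Book value $1,200.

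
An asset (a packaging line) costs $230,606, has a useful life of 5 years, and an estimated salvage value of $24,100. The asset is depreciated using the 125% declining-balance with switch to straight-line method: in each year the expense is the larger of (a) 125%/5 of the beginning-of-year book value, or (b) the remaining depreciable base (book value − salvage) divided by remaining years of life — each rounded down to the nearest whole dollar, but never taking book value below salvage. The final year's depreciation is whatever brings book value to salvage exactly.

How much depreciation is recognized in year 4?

$35,206

Depreciable base = $230,606 − $24,100 = $206,506.
Year 1: DB = ⌊$230,606 × 125%/5⌋ = $57,651; SL = ⌊$206,506/5⌋ = $41,301 → take DB $57,651. Book value $172,955.
Year 2: DB = ⌊$172,955 × 125%/5⌋ = $43,238; SL = ⌊$148,855/4⌋ = $37,213 → take DB $43,238. Book value $129,717.
Year 3: DB = ⌊$129,717 × 125%/5⌋ = $32,429; SL = ⌊$105,617/3⌋ = $35,205 → take SL $35,205. Book value $94,512.
Year 4: DB = ⌊$94,512 × 125%/5⌋ = $23,628; SL = ⌊$70,412/2⌋ = $35,206 → take SL $35,206. Book value $59,306.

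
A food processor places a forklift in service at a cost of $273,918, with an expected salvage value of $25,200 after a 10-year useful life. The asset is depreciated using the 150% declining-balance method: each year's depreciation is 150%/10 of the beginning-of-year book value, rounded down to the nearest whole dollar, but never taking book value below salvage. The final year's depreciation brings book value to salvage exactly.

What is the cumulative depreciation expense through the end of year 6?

Depreciable base = $273,918 − $25,200 = $248,718.
Year 1: ⌊$273,918 × 150%/10⌋ = $41,087. Book value $232,831.
Year 2: ⌊$232,831 × 150%/10⌋ = $34,924. Book value $197,907.
Year 3: ⌊$197,907 × 150%/10⌋ = $29,686. Book value $168,221.
Year 4: ⌊$168,221 × 150%/10⌋ = $25,233. Book value $142,988.
Year 5: ⌊$142,988 × 150%/10⌋ = $21,448. Book value $121,540.
Year 6: ⌊$121,540 × 150%/10⌋ = $18,231. Book value $103,309.
Accumulated through year 6 = $273,918 − $103,309 = $170,609.

$170,609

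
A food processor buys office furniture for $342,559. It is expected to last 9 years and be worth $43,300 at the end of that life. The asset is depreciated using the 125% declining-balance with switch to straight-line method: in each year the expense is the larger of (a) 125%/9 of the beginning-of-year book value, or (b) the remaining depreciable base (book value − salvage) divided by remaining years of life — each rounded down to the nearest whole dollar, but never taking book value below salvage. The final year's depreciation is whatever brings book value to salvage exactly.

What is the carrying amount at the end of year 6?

$130,333

Depreciable base = $342,559 − $43,300 = $299,259.
Year 1: DB = ⌊$342,559 × 125%/9⌋ = $47,577; SL = ⌊$299,259/9⌋ = $33,251 → take DB $47,577. Book value $294,982.
Year 2: DB = ⌊$294,982 × 125%/9⌋ = $40,969; SL = ⌊$251,682/8⌋ = $31,460 → take DB $40,969. Book value $254,013.
Year 3: DB = ⌊$254,013 × 125%/9⌋ = $35,279; SL = ⌊$210,713/7⌋ = $30,101 → take DB $35,279. Book value $218,734.
Year 4: DB = ⌊$218,734 × 125%/9⌋ = $30,379; SL = ⌊$175,434/6⌋ = $29,239 → take DB $30,379. Book value $188,355.
Year 5: DB = ⌊$188,355 × 125%/9⌋ = $26,160; SL = ⌊$145,055/5⌋ = $29,011 → take SL $29,011. Book value $159,344.
Year 6: DB = ⌊$159,344 × 125%/9⌋ = $22,131; SL = ⌊$116,044/4⌋ = $29,011 → take SL $29,011. Book value $130,333.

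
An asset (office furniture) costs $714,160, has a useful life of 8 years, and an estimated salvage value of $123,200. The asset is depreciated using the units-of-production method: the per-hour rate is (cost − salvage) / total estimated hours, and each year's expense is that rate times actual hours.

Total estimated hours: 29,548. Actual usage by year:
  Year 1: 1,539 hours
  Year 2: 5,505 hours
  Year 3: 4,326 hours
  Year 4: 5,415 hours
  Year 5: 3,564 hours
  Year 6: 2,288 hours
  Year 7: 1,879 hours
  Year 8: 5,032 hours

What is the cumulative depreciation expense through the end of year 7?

$490,320

Depreciable base = $714,160 − $123,200 = $590,960.
Rate = $590,960 / 29,548 hours = $20 per hour.
Year 1: 1,539 × $20 = $30,780. Book value $683,380.
Year 2: 5,505 × $20 = $110,100. Book value $573,280.
Year 3: 4,326 × $20 = $86,520. Book value $486,760.
Year 4: 5,415 × $20 = $108,300. Book value $378,460.
Year 5: 3,564 × $20 = $71,280. Book value $307,180.
Year 6: 2,288 × $20 = $45,760. Book value $261,420.
Year 7: 1,879 × $20 = $37,580. Book value $223,840.
Accumulated through year 7 = $714,160 − $223,840 = $490,320.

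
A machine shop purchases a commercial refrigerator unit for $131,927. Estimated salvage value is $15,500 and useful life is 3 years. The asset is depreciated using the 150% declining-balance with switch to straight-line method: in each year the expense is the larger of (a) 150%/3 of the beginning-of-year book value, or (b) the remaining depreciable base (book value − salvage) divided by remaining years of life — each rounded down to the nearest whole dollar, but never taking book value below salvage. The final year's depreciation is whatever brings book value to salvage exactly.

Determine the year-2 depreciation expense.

Depreciable base = $131,927 − $15,500 = $116,427.
Year 1: DB = ⌊$131,927 × 150%/3⌋ = $65,963; SL = ⌊$116,427/3⌋ = $38,809 → take DB $65,963. Book value $65,964.
Year 2: DB = ⌊$65,964 × 150%/3⌋ = $32,982; SL = ⌊$50,464/2⌋ = $25,232 → take DB $32,982. Book value $32,982.

$32,982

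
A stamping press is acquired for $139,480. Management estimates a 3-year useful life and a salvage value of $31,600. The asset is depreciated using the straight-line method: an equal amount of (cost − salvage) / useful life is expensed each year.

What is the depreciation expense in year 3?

$35,960

Depreciable base = $139,480 − $31,600 = $107,880.
Annual expense = $107,880 / 3 = $35,960.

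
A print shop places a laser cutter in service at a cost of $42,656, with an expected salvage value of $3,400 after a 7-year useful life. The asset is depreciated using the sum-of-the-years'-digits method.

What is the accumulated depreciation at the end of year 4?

Depreciable base = $42,656 − $3,400 = $39,256.
Sum of the years' digits = 7+6+5+4+3+2+1 = 28.
Year 1: $39,256 × 7/28 = $9,814. Book value $32,842.
Year 2: $39,256 × 6/28 = $8,412. Book value $24,430.
Year 3: $39,256 × 5/28 = $7,010. Book value $17,420.
Year 4: $39,256 × 4/28 = $5,608. Book value $11,812.
Accumulated through year 4 = $42,656 − $11,812 = $30,844.

$30,844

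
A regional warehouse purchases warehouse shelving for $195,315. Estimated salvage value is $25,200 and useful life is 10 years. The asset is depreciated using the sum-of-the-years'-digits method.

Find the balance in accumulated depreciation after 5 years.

Depreciable base = $195,315 − $25,200 = $170,115.
Sum of the years' digits = 10+9+8+7+6+5+4+3+2+1 = 55.
Year 1: $170,115 × 10/55 = $30,930. Book value $164,385.
Year 2: $170,115 × 9/55 = $27,837. Book value $136,548.
Year 3: $170,115 × 8/55 = $24,744. Book value $111,804.
Year 4: $170,115 × 7/55 = $21,651. Book value $90,153.
Year 5: $170,115 × 6/55 = $18,558. Book value $71,595.
Accumulated through year 5 = $195,315 − $71,595 = $123,720.

$123,720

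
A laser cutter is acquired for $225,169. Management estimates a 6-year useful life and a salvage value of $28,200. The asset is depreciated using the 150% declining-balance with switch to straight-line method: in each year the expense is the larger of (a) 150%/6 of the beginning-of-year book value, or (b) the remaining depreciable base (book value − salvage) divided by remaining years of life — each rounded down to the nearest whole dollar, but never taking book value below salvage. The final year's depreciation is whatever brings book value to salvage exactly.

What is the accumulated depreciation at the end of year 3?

$130,175

Depreciable base = $225,169 − $28,200 = $196,969.
Year 1: DB = ⌊$225,169 × 150%/6⌋ = $56,292; SL = ⌊$196,969/6⌋ = $32,828 → take DB $56,292. Book value $168,877.
Year 2: DB = ⌊$168,877 × 150%/6⌋ = $42,219; SL = ⌊$140,677/5⌋ = $28,135 → take DB $42,219. Book value $126,658.
Year 3: DB = ⌊$126,658 × 150%/6⌋ = $31,664; SL = ⌊$98,458/4⌋ = $24,614 → take DB $31,664. Book value $94,994.
Accumulated through year 3 = $225,169 − $94,994 = $130,175.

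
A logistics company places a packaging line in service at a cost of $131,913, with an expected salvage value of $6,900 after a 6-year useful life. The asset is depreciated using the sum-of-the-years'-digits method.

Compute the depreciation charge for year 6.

$5,953

Depreciable base = $131,913 − $6,900 = $125,013.
Sum of the years' digits = 6+5+4+3+2+1 = 21.
Year 1: $125,013 × 6/21 = $35,718. Book value $96,195.
Year 2: $125,013 × 5/21 = $29,765. Book value $66,430.
Year 3: $125,013 × 4/21 = $23,812. Book value $42,618.
Year 4: $125,013 × 3/21 = $17,859. Book value $24,759.
Year 5: $125,013 × 2/21 = $11,906. Book value $12,853.
Year 6: $125,013 × 1/21 = $5,953. Book value $6,900.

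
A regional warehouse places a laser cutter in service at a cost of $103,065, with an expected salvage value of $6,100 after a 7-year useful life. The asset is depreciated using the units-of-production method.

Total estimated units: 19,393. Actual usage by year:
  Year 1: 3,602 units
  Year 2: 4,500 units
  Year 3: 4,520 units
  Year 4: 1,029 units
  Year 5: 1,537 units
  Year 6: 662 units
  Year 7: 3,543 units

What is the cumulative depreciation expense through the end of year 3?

$63,110

Depreciable base = $103,065 − $6,100 = $96,965.
Rate = $96,965 / 19,393 units = $5 per unit.
Year 1: 3,602 × $5 = $18,010. Book value $85,055.
Year 2: 4,500 × $5 = $22,500. Book value $62,555.
Year 3: 4,520 × $5 = $22,600. Book value $39,955.
Accumulated through year 3 = $103,065 − $39,955 = $63,110.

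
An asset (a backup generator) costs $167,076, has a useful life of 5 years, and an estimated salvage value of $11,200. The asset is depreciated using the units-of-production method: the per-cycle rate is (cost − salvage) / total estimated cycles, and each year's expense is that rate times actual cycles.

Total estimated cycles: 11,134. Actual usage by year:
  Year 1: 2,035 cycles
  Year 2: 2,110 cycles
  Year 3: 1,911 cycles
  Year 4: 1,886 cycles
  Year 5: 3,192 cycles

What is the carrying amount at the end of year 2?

Depreciable base = $167,076 − $11,200 = $155,876.
Rate = $155,876 / 11,134 cycles = $14 per cycle.
Year 1: 2,035 × $14 = $28,490. Book value $138,586.
Year 2: 2,110 × $14 = $29,540. Book value $109,046.

$109,046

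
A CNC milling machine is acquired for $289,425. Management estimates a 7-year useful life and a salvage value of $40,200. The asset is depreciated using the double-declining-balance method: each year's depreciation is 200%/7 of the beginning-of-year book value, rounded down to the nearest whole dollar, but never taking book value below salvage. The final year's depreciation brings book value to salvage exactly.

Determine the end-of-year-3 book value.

Depreciable base = $289,425 − $40,200 = $249,225.
Year 1: ⌊$289,425 × 200%/7⌋ = $82,692. Book value $206,733.
Year 2: ⌊$206,733 × 200%/7⌋ = $59,066. Book value $147,667.
Year 3: ⌊$147,667 × 200%/7⌋ = $42,190. Book value $105,477.

$105,477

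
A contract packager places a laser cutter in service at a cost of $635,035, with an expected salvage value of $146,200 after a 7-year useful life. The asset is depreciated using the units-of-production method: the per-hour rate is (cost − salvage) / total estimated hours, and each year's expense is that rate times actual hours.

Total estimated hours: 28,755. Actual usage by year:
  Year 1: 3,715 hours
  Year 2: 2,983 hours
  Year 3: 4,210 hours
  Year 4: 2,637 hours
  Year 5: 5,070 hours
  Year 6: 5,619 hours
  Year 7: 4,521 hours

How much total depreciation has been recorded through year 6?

$411,978

Depreciable base = $635,035 − $146,200 = $488,835.
Rate = $488,835 / 28,755 hours = $17 per hour.
Year 1: 3,715 × $17 = $63,155. Book value $571,880.
Year 2: 2,983 × $17 = $50,711. Book value $521,169.
Year 3: 4,210 × $17 = $71,570. Book value $449,599.
Year 4: 2,637 × $17 = $44,829. Book value $404,770.
Year 5: 5,070 × $17 = $86,190. Book value $318,580.
Year 6: 5,619 × $17 = $95,523. Book value $223,057.
Accumulated through year 6 = $635,035 − $223,057 = $411,978.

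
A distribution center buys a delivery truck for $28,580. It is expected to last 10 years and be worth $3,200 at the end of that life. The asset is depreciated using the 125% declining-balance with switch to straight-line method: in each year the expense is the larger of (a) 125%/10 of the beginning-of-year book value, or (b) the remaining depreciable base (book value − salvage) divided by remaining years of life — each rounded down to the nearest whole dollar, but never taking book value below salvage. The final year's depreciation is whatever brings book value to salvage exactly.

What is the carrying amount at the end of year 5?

$14,495

Depreciable base = $28,580 − $3,200 = $25,380.
Year 1: DB = ⌊$28,580 × 125%/10⌋ = $3,572; SL = ⌊$25,380/10⌋ = $2,538 → take DB $3,572. Book value $25,008.
Year 2: DB = ⌊$25,008 × 125%/10⌋ = $3,126; SL = ⌊$21,808/9⌋ = $2,423 → take DB $3,126. Book value $21,882.
Year 3: DB = ⌊$21,882 × 125%/10⌋ = $2,735; SL = ⌊$18,682/8⌋ = $2,335 → take DB $2,735. Book value $19,147.
Year 4: DB = ⌊$19,147 × 125%/10⌋ = $2,393; SL = ⌊$15,947/7⌋ = $2,278 → take DB $2,393. Book value $16,754.
Year 5: DB = ⌊$16,754 × 125%/10⌋ = $2,094; SL = ⌊$13,554/6⌋ = $2,259 → take SL $2,259. Book value $14,495.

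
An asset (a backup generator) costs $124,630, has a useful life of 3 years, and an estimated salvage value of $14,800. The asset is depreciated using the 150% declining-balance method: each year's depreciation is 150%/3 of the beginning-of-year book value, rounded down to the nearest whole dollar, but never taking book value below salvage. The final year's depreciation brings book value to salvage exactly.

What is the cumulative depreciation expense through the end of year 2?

Depreciable base = $124,630 − $14,800 = $109,830.
Year 1: ⌊$124,630 × 150%/3⌋ = $62,315. Book value $62,315.
Year 2: ⌊$62,315 × 150%/3⌋ = $31,157. Book value $31,158.
Accumulated through year 2 = $124,630 − $31,158 = $93,472.

$93,472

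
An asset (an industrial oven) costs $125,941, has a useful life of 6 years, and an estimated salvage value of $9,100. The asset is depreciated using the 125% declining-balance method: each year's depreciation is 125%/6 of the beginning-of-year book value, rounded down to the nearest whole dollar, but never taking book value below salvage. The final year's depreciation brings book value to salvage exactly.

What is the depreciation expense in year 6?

$30,065

Depreciable base = $125,941 − $9,100 = $116,841.
Year 1: ⌊$125,941 × 125%/6⌋ = $26,237. Book value $99,704.
Year 2: ⌊$99,704 × 125%/6⌋ = $20,771. Book value $78,933.
Year 3: ⌊$78,933 × 125%/6⌋ = $16,444. Book value $62,489.
Year 4: ⌊$62,489 × 125%/6⌋ = $13,018. Book value $49,471.
Year 5: ⌊$49,471 × 125%/6⌋ = $10,306. Book value $39,165.
Year 6 (final): $39,165 − $9,100 = $30,065. Book value $9,100.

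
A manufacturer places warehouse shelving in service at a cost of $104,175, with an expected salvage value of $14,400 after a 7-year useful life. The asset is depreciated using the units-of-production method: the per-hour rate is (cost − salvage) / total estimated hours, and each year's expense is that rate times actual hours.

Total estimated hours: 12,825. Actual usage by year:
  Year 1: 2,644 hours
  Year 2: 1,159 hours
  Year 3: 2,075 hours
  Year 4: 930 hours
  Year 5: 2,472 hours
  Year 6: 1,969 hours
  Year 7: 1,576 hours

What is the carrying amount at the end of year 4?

Depreciable base = $104,175 − $14,400 = $89,775.
Rate = $89,775 / 12,825 hours = $7 per hour.
Year 1: 2,644 × $7 = $18,508. Book value $85,667.
Year 2: 1,159 × $7 = $8,113. Book value $77,554.
Year 3: 2,075 × $7 = $14,525. Book value $63,029.
Year 4: 930 × $7 = $6,510. Book value $56,519.

$56,519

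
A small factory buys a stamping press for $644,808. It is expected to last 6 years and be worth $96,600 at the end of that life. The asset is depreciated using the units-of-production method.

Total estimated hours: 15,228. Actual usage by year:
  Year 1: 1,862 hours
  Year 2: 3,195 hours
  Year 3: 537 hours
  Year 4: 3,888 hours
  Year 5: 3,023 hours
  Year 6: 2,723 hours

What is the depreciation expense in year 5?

Depreciable base = $644,808 − $96,600 = $548,208.
Rate = $548,208 / 15,228 hours = $36 per hour.
Year 1: 1,862 × $36 = $67,032. Book value $577,776.
Year 2: 3,195 × $36 = $115,020. Book value $462,756.
Year 3: 537 × $36 = $19,332. Book value $443,424.
Year 4: 3,888 × $36 = $139,968. Book value $303,456.
Year 5: 3,023 × $36 = $108,828. Book value $194,628.

$108,828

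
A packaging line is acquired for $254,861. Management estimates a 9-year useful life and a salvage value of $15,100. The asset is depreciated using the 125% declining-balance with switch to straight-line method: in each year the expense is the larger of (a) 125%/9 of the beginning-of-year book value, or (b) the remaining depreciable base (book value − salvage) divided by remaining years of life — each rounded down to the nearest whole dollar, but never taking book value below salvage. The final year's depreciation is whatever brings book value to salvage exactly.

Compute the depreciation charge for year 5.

$24,606

Depreciable base = $254,861 − $15,100 = $239,761.
Year 1: DB = ⌊$254,861 × 125%/9⌋ = $35,397; SL = ⌊$239,761/9⌋ = $26,640 → take DB $35,397. Book value $219,464.
Year 2: DB = ⌊$219,464 × 125%/9⌋ = $30,481; SL = ⌊$204,364/8⌋ = $25,545 → take DB $30,481. Book value $188,983.
Year 3: DB = ⌊$188,983 × 125%/9⌋ = $26,247; SL = ⌊$173,883/7⌋ = $24,840 → take DB $26,247. Book value $162,736.
Year 4: DB = ⌊$162,736 × 125%/9⌋ = $22,602; SL = ⌊$147,636/6⌋ = $24,606 → take SL $24,606. Book value $138,130.
Year 5: DB = ⌊$138,130 × 125%/9⌋ = $19,184; SL = ⌊$123,030/5⌋ = $24,606 → take SL $24,606. Book value $113,524.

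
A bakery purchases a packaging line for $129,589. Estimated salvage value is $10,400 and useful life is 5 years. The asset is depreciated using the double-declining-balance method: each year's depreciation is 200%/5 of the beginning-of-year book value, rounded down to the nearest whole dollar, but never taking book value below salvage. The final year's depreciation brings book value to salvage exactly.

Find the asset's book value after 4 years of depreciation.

Depreciable base = $129,589 − $10,400 = $119,189.
Year 1: ⌊$129,589 × 200%/5⌋ = $51,835. Book value $77,754.
Year 2: ⌊$77,754 × 200%/5⌋ = $31,101. Book value $46,653.
Year 3: ⌊$46,653 × 200%/5⌋ = $18,661. Book value $27,992.
Year 4: ⌊$27,992 × 200%/5⌋ = $11,196. Book value $16,796.

$16,796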